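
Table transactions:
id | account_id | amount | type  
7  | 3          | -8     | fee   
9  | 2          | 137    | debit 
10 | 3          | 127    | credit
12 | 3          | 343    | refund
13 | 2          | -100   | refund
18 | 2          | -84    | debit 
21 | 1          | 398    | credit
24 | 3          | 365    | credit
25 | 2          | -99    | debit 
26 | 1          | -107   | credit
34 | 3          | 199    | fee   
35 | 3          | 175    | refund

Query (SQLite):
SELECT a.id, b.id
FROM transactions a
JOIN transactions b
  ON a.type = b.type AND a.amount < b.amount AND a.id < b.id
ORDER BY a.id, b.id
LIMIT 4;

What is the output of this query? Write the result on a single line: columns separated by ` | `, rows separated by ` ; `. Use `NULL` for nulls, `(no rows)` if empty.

7 | 34 ; 10 | 21 ; 10 | 24 ; 13 | 35

Pairs (a,b) with same type, a.amount < b.amount, a.id < b.id.
type groups: credit:{10,21,24,26} debit:{9,18,25} fee:{7,34} refund:{12,13,35}
Ordered by (a.id, b.id); first 4.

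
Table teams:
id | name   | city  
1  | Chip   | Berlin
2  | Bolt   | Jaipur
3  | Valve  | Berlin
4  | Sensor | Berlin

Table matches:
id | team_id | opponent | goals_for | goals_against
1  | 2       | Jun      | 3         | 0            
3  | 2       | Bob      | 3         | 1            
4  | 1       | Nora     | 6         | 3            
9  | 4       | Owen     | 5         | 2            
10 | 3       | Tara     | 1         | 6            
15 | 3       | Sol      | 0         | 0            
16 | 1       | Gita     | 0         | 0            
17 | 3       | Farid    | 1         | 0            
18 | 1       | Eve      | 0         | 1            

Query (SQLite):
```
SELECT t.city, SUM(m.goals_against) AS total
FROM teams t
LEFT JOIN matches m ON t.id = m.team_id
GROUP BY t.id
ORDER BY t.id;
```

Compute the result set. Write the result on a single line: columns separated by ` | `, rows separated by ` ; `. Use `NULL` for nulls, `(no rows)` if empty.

Berlin | 4 ; Jaipur | 1 ; Berlin | 6 ; Berlin | 2

LEFT JOIN keeps every teams row; unmatched ones get NULL for matches columns.
Group by teams.id and compute SUM(m.goals_against). SUM over an all-NULL group is NULL.
  1: ids {4, 16, 18} → SUM(m.goals_against)=4
  2: ids {1, 3} → SUM(m.goals_against)=1
  3: ids {10, 15, 17} → SUM(m.goals_against)=6
  4: ids {9} → SUM(m.goals_against)=2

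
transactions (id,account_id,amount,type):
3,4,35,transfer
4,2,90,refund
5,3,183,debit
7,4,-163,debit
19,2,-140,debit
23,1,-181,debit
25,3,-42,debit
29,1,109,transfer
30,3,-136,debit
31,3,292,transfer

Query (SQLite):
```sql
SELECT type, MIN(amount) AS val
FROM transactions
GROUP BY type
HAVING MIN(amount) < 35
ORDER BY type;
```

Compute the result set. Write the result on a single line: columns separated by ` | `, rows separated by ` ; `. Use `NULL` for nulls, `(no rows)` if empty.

debit | -181

Partition transactions by type; compute MIN(amount) within each group.
HAVING: keep groups where MIN(amount) < 35.
  debit: ids {5, 7, 19, 23, 25, 30} → MIN(amount)=-181
  refund: ids {4} → MIN(amount)=90
  transfer: ids {3, 29, 31} → MIN(amount)=35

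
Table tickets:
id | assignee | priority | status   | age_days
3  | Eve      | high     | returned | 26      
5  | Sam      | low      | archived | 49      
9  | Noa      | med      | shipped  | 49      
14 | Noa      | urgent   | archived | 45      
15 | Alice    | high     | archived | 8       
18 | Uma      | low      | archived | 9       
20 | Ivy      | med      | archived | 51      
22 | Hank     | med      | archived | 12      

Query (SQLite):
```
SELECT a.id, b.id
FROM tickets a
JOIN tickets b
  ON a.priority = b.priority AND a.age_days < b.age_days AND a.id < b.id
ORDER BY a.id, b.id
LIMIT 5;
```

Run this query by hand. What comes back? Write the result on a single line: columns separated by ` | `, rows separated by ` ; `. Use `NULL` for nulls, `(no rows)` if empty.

Pairs (a,b) with same priority, a.age_days < b.age_days, a.id < b.id.
priority groups: high:{3,15} low:{5,18} med:{9,20,22} urgent:{14}
Ordered by (a.id, b.id); first 5.

9 | 20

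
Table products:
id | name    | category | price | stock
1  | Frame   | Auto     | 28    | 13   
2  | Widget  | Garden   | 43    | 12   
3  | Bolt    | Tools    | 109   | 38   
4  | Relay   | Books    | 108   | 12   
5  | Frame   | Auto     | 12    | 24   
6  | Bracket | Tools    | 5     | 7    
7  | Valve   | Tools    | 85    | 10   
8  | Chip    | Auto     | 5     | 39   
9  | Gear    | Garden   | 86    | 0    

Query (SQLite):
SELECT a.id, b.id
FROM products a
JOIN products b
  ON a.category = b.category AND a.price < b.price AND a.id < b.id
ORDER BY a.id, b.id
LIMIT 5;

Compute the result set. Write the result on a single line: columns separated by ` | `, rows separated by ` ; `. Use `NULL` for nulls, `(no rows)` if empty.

2 | 9 ; 6 | 7

Pairs (a,b) with same category, a.price < b.price, a.id < b.id.
category groups: Auto:{1,5,8} Books:{4} Garden:{2,9} Tools:{3,6,7}
Ordered by (a.id, b.id); first 5.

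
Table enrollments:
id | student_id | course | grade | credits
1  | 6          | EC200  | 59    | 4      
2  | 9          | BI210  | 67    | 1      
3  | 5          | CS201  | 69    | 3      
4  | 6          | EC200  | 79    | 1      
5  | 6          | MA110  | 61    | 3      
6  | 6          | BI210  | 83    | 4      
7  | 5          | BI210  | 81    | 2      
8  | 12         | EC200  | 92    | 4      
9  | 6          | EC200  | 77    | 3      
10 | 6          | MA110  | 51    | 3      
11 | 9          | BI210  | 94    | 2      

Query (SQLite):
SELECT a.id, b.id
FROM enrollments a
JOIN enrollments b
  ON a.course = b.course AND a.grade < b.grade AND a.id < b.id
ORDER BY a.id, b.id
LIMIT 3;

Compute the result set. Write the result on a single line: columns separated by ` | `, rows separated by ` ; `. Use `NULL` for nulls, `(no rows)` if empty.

1 | 4 ; 1 | 8 ; 1 | 9

Pairs (a,b) with same course, a.grade < b.grade, a.id < b.id.
course groups: BI210:{2,6,7,11} CS201:{3} EC200:{1,4,8,9} MA110:{5,10}
Ordered by (a.id, b.id); first 3.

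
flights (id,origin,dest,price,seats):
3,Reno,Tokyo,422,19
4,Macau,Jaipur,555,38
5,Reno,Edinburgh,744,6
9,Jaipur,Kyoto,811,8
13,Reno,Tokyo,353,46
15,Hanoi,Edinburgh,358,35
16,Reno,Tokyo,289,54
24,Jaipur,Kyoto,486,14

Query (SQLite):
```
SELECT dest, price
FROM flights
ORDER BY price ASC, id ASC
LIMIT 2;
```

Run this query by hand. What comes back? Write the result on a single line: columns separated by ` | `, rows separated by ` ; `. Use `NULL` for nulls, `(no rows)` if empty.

Tokyo | 289 ; Tokyo | 353

Sort by price asc, tiebreak id asc: (289, id=16), (353, id=13), (358, id=15), (422, id=3), (486, id=24) …. Take first 2.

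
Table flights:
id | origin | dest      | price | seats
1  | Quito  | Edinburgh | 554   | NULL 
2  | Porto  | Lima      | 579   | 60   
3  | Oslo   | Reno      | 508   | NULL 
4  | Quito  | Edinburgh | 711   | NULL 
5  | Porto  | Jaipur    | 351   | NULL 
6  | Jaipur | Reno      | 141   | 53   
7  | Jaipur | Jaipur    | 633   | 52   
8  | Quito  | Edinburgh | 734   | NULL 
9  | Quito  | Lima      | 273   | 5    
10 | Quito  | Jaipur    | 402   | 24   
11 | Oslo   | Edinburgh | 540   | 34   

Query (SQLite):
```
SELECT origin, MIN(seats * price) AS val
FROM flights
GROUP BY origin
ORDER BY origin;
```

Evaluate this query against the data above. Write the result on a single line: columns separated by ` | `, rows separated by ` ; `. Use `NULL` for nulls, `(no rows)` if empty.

For each row compute seats * price.
Group by origin; take MIN of the expression per group.
  Jaipur: ids {6, 7} → MIN(seats * price)=7473
  Oslo: ids {3, 11} → MIN(seats * price)=18360
  Porto: ids {2, 5} → MIN(seats * price)=34740
  Quito: ids {1, 4, 8, 9, 10} → MIN(seats * price)=1365

Jaipur | 7473 ; Oslo | 18360 ; Porto | 34740 ; Quito | 1365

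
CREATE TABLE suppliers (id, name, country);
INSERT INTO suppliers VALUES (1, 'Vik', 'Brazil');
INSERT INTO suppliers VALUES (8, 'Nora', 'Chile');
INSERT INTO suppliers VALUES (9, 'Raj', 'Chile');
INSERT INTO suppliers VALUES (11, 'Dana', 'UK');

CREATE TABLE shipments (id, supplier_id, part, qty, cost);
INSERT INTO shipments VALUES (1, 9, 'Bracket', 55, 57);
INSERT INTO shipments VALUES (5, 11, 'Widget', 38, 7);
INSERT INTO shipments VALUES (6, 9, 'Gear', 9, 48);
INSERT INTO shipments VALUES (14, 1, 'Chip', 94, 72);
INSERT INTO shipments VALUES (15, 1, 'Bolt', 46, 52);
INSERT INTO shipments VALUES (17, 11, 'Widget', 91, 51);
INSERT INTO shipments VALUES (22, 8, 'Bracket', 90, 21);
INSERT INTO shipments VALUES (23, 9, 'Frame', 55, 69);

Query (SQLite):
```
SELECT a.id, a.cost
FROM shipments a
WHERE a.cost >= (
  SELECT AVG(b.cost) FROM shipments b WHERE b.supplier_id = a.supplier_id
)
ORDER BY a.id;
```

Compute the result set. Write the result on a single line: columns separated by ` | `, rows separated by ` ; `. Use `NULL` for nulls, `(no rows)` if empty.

14 | 72 ; 17 | 51 ; 22 | 21 ; 23 | 69

For each shipments row a, compute AVG(cost) over rows sharing a.supplier_id.
Keep row a if a.cost >= that per-group AVG.
  supplier_id=1: AVG(cost) = 62.0
  supplier_id=8: AVG(cost) = 21.0
  supplier_id=9: AVG(cost) = 58.0
  supplier_id=11: AVG(cost) = 29.0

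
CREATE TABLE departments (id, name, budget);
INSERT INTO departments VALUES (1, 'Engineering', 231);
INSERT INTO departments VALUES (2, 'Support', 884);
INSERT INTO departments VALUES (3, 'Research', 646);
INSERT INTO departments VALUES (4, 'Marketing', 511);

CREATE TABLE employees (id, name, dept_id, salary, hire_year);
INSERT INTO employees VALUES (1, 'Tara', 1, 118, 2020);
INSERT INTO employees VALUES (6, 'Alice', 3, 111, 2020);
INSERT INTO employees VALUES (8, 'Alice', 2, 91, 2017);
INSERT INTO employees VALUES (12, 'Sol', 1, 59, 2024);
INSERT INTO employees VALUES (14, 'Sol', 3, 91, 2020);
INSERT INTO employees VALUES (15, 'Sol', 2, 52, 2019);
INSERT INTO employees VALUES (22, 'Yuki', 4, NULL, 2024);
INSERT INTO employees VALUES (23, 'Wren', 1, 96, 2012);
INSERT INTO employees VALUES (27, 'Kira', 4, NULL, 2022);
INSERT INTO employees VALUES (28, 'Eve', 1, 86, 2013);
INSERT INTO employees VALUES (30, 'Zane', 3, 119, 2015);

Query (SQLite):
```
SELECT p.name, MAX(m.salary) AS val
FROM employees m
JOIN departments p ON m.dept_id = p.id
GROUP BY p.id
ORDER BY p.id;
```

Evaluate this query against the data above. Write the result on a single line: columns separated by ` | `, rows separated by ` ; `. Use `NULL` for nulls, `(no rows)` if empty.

Join each employees row to its departments via dept_id.
Group joined rows by departments.id; compute MAX(m.salary) per group.
  1: ids {1, 12, 23, 28} → MAX(m.salary)=118
  2: ids {8, 15} → MAX(m.salary)=91
  3: ids {6, 14, 30} → MAX(m.salary)=119
  4: ids {22, 27} → MAX(m.salary)=NULL

Engineering | 118 ; Support | 91 ; Research | 119 ; Marketing | NULL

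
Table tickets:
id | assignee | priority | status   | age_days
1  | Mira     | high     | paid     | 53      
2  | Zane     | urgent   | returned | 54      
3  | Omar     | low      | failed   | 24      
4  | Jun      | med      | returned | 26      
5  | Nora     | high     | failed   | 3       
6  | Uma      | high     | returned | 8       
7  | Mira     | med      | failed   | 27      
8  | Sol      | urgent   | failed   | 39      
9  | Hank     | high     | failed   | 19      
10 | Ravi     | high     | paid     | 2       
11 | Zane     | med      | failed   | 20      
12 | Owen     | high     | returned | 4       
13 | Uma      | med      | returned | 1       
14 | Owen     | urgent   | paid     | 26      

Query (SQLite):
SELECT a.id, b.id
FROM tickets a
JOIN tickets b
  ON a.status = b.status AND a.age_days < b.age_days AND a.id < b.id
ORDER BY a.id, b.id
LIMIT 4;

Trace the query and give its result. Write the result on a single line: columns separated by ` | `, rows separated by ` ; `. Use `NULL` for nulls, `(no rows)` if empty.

3 | 7 ; 3 | 8 ; 5 | 7 ; 5 | 8

Pairs (a,b) with same status, a.age_days < b.age_days, a.id < b.id.
status groups: failed:{3,5,7,8,9,11} paid:{1,10,14} returned:{2,4,6,12,13}
Ordered by (a.id, b.id); first 4.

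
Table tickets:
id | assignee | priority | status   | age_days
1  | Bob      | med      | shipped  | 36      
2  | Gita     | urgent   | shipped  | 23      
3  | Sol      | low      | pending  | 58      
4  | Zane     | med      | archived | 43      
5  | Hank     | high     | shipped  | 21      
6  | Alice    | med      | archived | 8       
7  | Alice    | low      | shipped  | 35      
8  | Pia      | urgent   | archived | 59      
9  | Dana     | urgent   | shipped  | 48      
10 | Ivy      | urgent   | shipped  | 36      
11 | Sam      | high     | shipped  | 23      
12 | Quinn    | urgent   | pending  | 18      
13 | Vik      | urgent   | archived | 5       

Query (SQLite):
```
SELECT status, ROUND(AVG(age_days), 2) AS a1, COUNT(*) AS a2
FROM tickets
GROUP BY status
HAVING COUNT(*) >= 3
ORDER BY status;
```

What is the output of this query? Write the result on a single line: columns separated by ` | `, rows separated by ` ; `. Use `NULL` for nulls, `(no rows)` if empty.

archived | 28.75 | 4 ; shipped | 31.71 | 7

Group tickets by status.
Per group compute: ROUND(AVG(age_days), 2), COUNT(*).
HAVING: drop groups with fewer than 3 rows.
  archived: ids {4, 6, 8, 13} → ROUND(AVG(age_days), 2)=28.75, COUNT(*)=4
  pending: ids {3, 12} → ROUND(AVG(age_days), 2)=38, COUNT(*)=2
  shipped: ids {1, 2, 5, 7, 9, 10, 11} → ROUND(AVG(age_days), 2)=31.71, COUNT(*)=7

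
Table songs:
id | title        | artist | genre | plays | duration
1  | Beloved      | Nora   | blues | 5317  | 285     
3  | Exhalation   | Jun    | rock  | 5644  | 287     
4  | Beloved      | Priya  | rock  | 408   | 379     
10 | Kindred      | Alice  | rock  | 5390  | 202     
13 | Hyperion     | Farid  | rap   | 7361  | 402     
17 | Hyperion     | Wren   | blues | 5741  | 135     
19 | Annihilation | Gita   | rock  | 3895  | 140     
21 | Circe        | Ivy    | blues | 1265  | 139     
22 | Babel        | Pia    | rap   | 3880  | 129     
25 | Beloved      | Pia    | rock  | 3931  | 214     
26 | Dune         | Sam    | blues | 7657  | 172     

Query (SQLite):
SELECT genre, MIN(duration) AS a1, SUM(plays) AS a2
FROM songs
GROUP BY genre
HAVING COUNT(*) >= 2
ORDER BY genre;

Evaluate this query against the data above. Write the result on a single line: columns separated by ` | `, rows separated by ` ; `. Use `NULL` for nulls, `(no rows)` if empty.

blues | 135 | 19980 ; rap | 129 | 11241 ; rock | 140 | 19268

Group songs by genre.
Per group compute: MIN(duration), SUM(plays).
HAVING: drop groups with fewer than 2 rows.
  blues: ids {1, 17, 21, 26} → MIN(duration)=135, SUM(plays)=19980
  rap: ids {13, 22} → MIN(duration)=129, SUM(plays)=11241
  rock: ids {3, 4, 10, 19, 25} → MIN(duration)=140, SUM(plays)=19268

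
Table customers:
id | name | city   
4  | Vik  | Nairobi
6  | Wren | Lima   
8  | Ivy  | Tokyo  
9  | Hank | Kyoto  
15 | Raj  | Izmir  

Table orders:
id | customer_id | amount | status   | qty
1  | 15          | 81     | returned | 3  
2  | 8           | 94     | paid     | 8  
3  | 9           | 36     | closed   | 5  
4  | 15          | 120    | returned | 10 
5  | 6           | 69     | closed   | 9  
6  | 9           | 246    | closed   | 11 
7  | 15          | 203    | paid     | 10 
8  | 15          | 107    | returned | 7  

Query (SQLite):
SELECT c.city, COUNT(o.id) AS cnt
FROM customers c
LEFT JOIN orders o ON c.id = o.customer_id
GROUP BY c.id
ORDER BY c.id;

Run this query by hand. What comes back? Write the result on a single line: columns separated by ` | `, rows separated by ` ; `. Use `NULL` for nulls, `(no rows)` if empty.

Nairobi | 0 ; Lima | 1 ; Tokyo | 1 ; Kyoto | 2 ; Izmir | 4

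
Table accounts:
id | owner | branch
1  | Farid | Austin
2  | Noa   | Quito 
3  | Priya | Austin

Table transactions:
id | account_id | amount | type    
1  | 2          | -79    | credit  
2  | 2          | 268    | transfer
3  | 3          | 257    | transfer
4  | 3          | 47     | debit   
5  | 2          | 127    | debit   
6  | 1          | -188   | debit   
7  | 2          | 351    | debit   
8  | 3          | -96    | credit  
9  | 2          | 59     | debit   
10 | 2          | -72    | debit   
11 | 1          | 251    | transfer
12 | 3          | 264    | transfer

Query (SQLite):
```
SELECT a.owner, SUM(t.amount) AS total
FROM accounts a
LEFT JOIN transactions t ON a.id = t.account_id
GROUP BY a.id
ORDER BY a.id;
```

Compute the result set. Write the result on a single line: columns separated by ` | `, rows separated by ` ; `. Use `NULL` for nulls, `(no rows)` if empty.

Farid | 63 ; Noa | 654 ; Priya | 472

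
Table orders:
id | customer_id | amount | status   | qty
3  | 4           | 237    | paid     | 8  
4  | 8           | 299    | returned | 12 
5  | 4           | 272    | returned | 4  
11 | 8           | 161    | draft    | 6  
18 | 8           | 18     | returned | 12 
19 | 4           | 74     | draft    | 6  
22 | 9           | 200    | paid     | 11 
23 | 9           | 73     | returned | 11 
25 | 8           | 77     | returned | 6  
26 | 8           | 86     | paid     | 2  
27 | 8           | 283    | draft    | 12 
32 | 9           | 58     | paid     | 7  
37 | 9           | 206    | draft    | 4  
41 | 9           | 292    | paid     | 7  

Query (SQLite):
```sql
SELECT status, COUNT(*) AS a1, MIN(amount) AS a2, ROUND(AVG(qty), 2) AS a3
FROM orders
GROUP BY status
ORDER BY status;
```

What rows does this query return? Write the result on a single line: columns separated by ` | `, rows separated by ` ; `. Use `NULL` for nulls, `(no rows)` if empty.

Group orders by status.
Per group compute: COUNT(*), MIN(amount), ROUND(AVG(qty), 2).
  draft: ids {11, 19, 27, 37} → COUNT(*)=4, MIN(amount)=74, ROUND(AVG(qty), 2)=7
  paid: ids {3, 22, 26, 32, 41} → COUNT(*)=5, MIN(amount)=58, ROUND(AVG(qty), 2)=7
  returned: ids {4, 5, 18, 23, 25} → COUNT(*)=5, MIN(amount)=18, ROUND(AVG(qty), 2)=9

draft | 4 | 74 | 7 ; paid | 5 | 58 | 7 ; returned | 5 | 18 | 9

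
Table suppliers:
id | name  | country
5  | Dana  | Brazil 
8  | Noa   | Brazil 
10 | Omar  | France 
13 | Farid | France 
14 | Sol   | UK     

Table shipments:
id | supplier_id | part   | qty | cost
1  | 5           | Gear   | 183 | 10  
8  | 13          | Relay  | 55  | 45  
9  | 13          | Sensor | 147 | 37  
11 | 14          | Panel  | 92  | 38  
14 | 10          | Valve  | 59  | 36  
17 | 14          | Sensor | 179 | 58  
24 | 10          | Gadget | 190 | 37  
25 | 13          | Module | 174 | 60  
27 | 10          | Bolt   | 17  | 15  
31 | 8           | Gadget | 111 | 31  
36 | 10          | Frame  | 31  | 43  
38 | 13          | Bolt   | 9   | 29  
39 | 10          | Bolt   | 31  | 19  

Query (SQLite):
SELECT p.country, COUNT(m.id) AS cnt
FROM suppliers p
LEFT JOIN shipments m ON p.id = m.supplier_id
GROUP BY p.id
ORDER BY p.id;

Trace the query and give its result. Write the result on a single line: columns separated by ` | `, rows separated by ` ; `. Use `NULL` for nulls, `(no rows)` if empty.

LEFT JOIN keeps every suppliers row; unmatched ones get NULL for shipments columns.
Group by suppliers.id and compute COUNT(m.id). COUNT(col) of an all-NULL group is 0.
  5: ids {1} → COUNT(m.id)=1
  8: ids {31} → COUNT(m.id)=1
  10: ids {14, 24, 27, 36, 39} → COUNT(m.id)=5
  13: ids {8, 9, 25, 38} → COUNT(m.id)=4
  14: ids {11, 17} → COUNT(m.id)=2

Brazil | 1 ; Brazil | 1 ; France | 5 ; France | 4 ; UK | 2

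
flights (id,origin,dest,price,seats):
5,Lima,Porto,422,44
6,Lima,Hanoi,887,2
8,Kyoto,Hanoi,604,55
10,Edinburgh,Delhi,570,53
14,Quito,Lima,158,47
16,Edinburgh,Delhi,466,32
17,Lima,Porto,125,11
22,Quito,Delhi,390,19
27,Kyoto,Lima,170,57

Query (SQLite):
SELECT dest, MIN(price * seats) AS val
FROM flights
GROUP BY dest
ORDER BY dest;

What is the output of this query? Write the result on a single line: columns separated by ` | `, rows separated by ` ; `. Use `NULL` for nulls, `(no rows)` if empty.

Delhi | 7410 ; Hanoi | 1774 ; Lima | 7426 ; Porto | 1375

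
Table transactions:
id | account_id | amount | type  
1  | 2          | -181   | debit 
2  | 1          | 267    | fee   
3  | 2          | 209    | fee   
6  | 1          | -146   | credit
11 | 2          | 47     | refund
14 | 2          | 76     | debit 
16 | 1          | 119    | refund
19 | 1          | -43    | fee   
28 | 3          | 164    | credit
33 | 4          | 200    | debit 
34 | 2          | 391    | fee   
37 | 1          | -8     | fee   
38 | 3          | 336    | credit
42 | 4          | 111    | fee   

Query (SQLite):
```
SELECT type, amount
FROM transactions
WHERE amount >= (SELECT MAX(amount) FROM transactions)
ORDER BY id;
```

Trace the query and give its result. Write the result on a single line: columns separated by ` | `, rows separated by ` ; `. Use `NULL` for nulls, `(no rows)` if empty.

Scalar subquery: MAX(amount) over all transactions rows = 391.
Keep rows where amount >= that value.

fee | 391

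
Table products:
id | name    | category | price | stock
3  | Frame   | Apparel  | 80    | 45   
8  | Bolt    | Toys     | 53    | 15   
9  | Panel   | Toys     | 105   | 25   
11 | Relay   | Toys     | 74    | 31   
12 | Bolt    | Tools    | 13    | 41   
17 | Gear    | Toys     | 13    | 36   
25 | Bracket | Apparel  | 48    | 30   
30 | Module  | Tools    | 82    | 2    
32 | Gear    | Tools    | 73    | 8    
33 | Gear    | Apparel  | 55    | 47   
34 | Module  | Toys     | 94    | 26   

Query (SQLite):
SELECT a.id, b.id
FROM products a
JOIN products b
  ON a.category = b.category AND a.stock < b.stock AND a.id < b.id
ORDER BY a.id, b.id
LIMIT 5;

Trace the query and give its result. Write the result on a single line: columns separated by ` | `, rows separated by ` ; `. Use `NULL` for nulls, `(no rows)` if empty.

Pairs (a,b) with same category, a.stock < b.stock, a.id < b.id.
category groups: Apparel:{3,25,33} Tools:{12,30,32} Toys:{8,9,11,17,34}
Ordered by (a.id, b.id); first 5.

3 | 33 ; 8 | 9 ; 8 | 11 ; 8 | 17 ; 8 | 34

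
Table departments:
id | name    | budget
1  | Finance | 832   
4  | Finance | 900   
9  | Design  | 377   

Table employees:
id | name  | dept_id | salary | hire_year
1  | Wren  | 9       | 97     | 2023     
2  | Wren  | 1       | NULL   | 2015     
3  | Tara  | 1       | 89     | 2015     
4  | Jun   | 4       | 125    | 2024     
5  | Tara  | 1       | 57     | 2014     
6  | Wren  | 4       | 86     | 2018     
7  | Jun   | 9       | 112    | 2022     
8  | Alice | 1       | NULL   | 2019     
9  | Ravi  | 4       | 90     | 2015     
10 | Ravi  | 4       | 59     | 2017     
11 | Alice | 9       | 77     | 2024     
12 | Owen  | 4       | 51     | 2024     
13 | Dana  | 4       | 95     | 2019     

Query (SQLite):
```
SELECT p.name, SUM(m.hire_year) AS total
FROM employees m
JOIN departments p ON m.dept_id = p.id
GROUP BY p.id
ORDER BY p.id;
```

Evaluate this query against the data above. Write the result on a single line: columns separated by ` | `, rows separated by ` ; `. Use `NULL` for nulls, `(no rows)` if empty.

Finance | 8063 ; Finance | 12117 ; Design | 6069

Join each employees row to its departments via dept_id.
Group joined rows by departments.id; compute SUM(m.hire_year) per group.
  1: ids {2, 3, 5, 8} → SUM(m.hire_year)=8063
  4: ids {4, 6, 9, 10, 12, 13} → SUM(m.hire_year)=12117
  9: ids {1, 7, 11} → SUM(m.hire_year)=6069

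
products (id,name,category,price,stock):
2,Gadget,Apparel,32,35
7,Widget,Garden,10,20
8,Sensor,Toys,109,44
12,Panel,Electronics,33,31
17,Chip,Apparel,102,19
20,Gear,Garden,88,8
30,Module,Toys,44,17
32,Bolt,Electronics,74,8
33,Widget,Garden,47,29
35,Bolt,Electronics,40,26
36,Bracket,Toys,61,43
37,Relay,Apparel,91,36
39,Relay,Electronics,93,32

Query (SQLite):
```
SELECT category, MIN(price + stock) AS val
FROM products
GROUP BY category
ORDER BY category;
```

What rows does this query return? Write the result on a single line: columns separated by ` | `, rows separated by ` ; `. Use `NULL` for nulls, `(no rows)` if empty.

Apparel | 67 ; Electronics | 64 ; Garden | 30 ; Toys | 61

For each row compute price + stock.
Group by category; take MIN of the expression per group.
  Apparel: ids {2, 17, 37} → MIN(price + stock)=67
  Electronics: ids {12, 32, 35, 39} → MIN(price + stock)=64
  Garden: ids {7, 20, 33} → MIN(price + stock)=30
  Toys: ids {8, 30, 36} → MIN(price + stock)=61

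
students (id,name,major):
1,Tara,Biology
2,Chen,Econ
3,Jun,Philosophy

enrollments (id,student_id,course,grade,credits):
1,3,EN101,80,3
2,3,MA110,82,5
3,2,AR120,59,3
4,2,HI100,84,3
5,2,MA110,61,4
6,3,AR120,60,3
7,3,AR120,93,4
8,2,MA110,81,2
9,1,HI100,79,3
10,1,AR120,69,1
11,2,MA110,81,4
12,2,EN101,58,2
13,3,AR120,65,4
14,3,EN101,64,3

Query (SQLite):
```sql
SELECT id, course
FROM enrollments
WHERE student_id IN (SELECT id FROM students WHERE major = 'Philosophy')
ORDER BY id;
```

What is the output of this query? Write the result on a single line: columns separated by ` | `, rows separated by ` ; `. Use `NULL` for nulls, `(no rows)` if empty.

Inner query: students.id where major = 'Philosophy'.
Outer: keep enrollments rows whose student_id is in that set.
Inner query → {3}

1 | EN101 ; 2 | MA110 ; 6 | AR120 ; 7 | AR120 ; 13 | AR120 ; 14 | EN101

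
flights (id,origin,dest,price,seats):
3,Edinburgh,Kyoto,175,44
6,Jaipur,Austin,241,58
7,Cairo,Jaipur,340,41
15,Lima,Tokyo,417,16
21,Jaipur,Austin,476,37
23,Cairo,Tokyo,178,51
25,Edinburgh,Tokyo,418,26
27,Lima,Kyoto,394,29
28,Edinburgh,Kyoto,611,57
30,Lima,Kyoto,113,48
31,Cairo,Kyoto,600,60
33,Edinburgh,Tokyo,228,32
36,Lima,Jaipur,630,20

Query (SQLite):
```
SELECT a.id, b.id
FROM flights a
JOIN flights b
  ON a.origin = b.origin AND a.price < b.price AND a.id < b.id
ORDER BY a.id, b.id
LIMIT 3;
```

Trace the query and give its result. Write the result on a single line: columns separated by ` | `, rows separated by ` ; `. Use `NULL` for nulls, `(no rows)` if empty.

3 | 25 ; 3 | 28 ; 3 | 33

Pairs (a,b) with same origin, a.price < b.price, a.id < b.id.
origin groups: Cairo:{7,23,31} Edinburgh:{3,25,28,33} Jaipur:{6,21} Lima:{15,27,30,36}
Ordered by (a.id, b.id); first 3.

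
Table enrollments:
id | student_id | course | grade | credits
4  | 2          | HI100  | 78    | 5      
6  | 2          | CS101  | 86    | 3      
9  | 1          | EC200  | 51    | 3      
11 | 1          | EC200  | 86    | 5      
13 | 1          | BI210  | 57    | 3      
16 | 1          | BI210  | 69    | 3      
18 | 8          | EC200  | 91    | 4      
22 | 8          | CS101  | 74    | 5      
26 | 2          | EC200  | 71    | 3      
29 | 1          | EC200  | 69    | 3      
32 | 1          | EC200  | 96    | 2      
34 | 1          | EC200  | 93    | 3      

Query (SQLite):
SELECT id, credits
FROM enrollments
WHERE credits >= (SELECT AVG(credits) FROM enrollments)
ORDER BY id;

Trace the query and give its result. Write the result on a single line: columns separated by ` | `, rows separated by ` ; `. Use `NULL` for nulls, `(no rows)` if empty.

Scalar subquery: AVG(credits) over all enrollments rows = 3.5.
Keep rows where credits >= that value.

4 | 5 ; 11 | 5 ; 18 | 4 ; 22 | 5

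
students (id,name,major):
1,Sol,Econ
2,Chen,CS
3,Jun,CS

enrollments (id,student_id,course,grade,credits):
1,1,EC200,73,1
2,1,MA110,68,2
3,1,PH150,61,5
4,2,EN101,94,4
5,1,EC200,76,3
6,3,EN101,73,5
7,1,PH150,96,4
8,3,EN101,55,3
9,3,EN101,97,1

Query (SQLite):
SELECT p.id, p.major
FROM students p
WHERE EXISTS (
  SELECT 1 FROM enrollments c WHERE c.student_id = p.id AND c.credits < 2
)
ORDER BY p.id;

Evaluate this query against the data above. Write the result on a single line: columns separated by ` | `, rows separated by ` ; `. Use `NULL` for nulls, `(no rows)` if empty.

For each students row, check whether any enrollments with matching student_id has credits < 2.
Keep rows where that is true.

1 | Econ ; 3 | CS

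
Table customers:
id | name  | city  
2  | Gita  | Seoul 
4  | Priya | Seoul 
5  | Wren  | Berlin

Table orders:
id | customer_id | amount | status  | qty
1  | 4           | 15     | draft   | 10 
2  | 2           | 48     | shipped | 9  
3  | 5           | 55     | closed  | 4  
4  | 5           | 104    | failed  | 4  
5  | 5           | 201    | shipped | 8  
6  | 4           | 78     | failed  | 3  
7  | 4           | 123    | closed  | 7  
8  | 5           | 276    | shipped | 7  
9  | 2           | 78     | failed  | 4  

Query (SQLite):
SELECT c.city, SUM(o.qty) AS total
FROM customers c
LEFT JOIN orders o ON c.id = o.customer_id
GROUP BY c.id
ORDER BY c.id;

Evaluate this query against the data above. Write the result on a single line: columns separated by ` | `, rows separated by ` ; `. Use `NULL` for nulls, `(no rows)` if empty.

Seoul | 13 ; Seoul | 20 ; Berlin | 23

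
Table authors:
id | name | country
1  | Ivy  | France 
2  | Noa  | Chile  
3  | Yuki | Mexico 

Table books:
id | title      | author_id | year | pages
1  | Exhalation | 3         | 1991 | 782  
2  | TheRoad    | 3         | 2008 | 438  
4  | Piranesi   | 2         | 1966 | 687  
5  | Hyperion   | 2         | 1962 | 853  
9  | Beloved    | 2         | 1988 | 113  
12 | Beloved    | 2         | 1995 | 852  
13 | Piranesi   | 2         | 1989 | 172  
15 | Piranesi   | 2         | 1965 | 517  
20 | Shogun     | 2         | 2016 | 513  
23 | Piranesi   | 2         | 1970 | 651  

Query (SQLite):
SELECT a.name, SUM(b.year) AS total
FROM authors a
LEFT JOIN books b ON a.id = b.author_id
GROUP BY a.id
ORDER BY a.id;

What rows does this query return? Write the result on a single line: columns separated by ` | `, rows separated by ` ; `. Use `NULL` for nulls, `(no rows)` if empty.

Ivy | NULL ; Noa | 15851 ; Yuki | 3999

LEFT JOIN keeps every authors row; unmatched ones get NULL for books columns.
Group by authors.id and compute SUM(b.year). SUM over an all-NULL group is NULL.
  1: ids {—} → SUM(b.year)=NULL
  2: ids {4, 5, 9, 12, 13, 15, 20, 23} → SUM(b.year)=15851
  3: ids {1, 2} → SUM(b.year)=3999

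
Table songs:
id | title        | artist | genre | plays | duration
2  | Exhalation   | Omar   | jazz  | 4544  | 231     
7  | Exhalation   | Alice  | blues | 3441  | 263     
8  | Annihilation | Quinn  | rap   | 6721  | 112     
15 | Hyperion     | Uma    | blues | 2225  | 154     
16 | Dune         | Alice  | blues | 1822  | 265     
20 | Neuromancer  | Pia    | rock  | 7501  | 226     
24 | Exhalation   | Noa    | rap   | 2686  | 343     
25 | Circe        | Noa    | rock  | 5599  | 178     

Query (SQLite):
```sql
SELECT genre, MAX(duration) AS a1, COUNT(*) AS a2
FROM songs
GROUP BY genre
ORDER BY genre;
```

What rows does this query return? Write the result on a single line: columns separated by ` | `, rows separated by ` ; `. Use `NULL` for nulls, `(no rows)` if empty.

blues | 265 | 3 ; jazz | 231 | 1 ; rap | 343 | 2 ; rock | 226 | 2

Group songs by genre.
Per group compute: MAX(duration), COUNT(*).
  blues: ids {7, 15, 16} → MAX(duration)=265, COUNT(*)=3
  jazz: ids {2} → MAX(duration)=231, COUNT(*)=1
  rap: ids {8, 24} → MAX(duration)=343, COUNT(*)=2
  rock: ids {20, 25} → MAX(duration)=226, COUNT(*)=2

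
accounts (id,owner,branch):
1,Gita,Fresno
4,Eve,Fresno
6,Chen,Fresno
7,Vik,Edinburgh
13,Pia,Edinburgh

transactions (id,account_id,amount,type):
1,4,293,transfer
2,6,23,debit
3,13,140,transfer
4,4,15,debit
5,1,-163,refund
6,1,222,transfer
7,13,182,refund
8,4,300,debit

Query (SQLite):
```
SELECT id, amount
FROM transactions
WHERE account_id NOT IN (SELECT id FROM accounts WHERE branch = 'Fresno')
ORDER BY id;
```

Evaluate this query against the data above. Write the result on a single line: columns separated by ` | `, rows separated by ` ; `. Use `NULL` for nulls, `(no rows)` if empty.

Inner query: accounts.id where branch = 'Fresno'.
Outer: keep transactions rows whose account_id is not in that set.
Inner query → {1, 4, 6}

3 | 140 ; 7 | 182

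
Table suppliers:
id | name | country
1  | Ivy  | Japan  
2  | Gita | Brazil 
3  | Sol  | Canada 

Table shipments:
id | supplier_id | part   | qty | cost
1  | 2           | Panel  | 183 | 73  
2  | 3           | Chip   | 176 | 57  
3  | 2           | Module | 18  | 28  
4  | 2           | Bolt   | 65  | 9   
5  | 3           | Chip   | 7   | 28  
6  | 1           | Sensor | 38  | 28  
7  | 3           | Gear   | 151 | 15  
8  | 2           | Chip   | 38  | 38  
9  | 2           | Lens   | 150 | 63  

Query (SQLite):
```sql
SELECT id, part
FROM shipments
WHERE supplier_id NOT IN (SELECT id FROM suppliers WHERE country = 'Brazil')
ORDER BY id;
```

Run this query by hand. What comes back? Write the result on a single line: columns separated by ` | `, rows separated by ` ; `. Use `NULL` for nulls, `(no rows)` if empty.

Inner query: suppliers.id where country = 'Brazil'.
Outer: keep shipments rows whose supplier_id is not in that set.
Inner query → {2}

2 | Chip ; 5 | Chip ; 6 | Sensor ; 7 | Gear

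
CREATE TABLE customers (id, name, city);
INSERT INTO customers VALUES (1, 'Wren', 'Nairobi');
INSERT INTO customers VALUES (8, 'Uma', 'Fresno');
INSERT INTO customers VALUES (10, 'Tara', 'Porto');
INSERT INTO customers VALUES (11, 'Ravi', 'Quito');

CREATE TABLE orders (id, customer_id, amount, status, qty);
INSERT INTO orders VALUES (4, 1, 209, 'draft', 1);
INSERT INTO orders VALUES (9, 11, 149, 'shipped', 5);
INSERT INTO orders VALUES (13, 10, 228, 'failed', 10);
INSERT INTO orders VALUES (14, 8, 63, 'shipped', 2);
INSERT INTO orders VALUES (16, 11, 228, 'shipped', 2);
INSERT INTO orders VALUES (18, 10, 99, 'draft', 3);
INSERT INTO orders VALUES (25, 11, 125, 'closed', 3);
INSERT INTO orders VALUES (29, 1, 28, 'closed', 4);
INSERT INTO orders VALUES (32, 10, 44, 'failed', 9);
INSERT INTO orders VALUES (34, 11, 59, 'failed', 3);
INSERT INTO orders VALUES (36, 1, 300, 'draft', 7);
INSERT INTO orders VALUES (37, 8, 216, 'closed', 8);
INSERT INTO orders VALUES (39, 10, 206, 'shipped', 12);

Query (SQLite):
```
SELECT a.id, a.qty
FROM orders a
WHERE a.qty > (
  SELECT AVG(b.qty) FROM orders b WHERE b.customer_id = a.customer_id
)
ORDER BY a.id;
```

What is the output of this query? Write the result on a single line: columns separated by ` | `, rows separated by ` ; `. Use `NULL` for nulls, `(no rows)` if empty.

For each orders row a, compute AVG(qty) over rows sharing a.customer_id.
Keep row a if a.qty > that per-group AVG.
  customer_id=1: AVG(qty) = 4.0
  customer_id=8: AVG(qty) = 5.0
  customer_id=10: AVG(qty) = 8.5
  customer_id=11: AVG(qty) = 3.25

9 | 5 ; 13 | 10 ; 32 | 9 ; 36 | 7 ; 37 | 8 ; 39 | 12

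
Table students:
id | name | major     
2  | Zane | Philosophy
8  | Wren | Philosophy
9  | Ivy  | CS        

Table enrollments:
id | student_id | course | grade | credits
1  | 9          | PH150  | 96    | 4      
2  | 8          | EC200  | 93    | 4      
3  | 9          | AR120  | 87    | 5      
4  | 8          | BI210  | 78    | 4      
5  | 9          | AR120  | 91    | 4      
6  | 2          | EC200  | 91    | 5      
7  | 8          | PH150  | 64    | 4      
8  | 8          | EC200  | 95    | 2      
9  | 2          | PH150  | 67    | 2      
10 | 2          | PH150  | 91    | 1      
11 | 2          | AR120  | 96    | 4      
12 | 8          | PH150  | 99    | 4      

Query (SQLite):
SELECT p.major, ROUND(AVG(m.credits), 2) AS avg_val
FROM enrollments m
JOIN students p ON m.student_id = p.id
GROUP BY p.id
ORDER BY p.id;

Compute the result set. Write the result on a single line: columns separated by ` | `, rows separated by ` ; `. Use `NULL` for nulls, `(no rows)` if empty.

Philosophy | 3 ; Philosophy | 3.6 ; CS | 4.33

Join each enrollments row to its students via student_id.
Group joined rows by students.id; compute ROUND(AVG(m.credits), 2) per group.
  2: ids {6, 9, 10, 11} → ROUND(AVG(m.credits), 2)=3
  8: ids {2, 4, 7, 8, 12} → ROUND(AVG(m.credits), 2)=3.6
  9: ids {1, 3, 5} → ROUND(AVG(m.credits), 2)=4.33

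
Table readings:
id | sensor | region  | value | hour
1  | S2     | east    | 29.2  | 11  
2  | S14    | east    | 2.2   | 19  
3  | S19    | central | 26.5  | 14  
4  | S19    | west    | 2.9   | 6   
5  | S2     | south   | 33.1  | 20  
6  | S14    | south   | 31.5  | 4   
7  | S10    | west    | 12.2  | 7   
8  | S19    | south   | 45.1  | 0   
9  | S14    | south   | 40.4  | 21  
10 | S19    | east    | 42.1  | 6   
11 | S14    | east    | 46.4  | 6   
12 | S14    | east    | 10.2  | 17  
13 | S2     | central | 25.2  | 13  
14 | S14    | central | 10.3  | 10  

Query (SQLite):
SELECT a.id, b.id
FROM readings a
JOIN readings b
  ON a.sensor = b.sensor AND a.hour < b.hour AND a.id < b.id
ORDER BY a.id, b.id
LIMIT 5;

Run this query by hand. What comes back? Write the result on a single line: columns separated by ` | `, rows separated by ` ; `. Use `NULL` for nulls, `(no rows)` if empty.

1 | 5 ; 1 | 13 ; 2 | 9 ; 6 | 9 ; 6 | 11

Pairs (a,b) with same sensor, a.hour < b.hour, a.id < b.id.
sensor groups: S10:{7} S14:{2,6,9,11,12,14} S19:{3,4,8,10} S2:{1,5,13}
Ordered by (a.id, b.id); first 5.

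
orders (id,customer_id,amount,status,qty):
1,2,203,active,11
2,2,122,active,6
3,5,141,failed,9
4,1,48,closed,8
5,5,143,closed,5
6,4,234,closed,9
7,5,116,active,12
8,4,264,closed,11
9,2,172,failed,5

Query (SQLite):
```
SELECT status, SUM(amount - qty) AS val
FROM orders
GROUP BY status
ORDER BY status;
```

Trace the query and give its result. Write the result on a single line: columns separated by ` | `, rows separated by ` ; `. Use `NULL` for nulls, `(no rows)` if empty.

For each row compute amount - qty.
Group by status; take SUM of the expression per group.
  active: ids {1, 2, 7} → SUM(amount - qty)=412
  closed: ids {4, 5, 6, 8} → SUM(amount - qty)=656
  failed: ids {3, 9} → SUM(amount - qty)=299

active | 412 ; closed | 656 ; failed | 299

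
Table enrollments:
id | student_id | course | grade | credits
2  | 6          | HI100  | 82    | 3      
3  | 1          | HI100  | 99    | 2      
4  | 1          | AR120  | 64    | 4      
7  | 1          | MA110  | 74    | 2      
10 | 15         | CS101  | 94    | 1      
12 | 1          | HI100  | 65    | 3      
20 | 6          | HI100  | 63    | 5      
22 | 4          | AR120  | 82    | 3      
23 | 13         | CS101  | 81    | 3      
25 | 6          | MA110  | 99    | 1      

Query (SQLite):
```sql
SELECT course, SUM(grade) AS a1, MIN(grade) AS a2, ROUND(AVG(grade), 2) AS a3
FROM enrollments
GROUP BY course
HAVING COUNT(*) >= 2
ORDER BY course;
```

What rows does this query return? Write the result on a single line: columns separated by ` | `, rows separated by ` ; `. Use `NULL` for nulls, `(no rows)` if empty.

Group enrollments by course.
Per group compute: SUM(grade), MIN(grade), ROUND(AVG(grade), 2).
HAVING: drop groups with fewer than 2 rows.
  AR120: ids {4, 22} → SUM(grade)=146, MIN(grade)=64, ROUND(AVG(grade), 2)=73
  CS101: ids {10, 23} → SUM(grade)=175, MIN(grade)=81, ROUND(AVG(grade), 2)=87.5
  HI100: ids {2, 3, 12, 20} → SUM(grade)=309, MIN(grade)=63, ROUND(AVG(grade), 2)=77.25
  MA110: ids {7, 25} → SUM(grade)=173, MIN(grade)=74, ROUND(AVG(grade), 2)=86.5

AR120 | 146 | 64 | 73 ; CS101 | 175 | 81 | 87.5 ; HI100 | 309 | 63 | 77.25 ; MA110 | 173 | 74 | 86.5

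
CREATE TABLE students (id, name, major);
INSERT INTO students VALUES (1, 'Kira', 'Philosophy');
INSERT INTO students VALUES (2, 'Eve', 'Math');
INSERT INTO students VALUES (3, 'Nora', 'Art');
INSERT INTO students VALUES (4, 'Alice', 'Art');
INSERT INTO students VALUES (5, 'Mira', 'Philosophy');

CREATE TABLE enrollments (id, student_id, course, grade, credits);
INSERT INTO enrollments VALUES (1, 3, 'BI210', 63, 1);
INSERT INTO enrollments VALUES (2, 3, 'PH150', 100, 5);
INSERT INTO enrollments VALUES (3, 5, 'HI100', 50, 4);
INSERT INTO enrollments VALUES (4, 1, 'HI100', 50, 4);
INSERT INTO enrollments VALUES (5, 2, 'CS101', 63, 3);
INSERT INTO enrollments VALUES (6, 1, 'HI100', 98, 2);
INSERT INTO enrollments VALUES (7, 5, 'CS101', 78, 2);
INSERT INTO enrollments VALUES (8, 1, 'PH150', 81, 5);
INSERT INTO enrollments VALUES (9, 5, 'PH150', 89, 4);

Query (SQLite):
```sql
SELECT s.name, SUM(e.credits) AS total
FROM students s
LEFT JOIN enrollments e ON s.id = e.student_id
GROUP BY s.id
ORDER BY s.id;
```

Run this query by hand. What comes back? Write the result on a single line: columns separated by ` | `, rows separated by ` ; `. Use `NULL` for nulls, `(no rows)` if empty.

LEFT JOIN keeps every students row; unmatched ones get NULL for enrollments columns.
Group by students.id and compute SUM(e.credits). SUM over an all-NULL group is NULL.
  1: ids {4, 6, 8} → SUM(e.credits)=11
  2: ids {5} → SUM(e.credits)=3
  3: ids {1, 2} → SUM(e.credits)=6
  4: ids {—} → SUM(e.credits)=NULL
  5: ids {3, 7, 9} → SUM(e.credits)=10

Kira | 11 ; Eve | 3 ; Nora | 6 ; Alice | NULL ; Mira | 10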